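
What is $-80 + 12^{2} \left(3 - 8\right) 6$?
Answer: $-4400$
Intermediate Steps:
$-80 + 12^{2} \left(3 - 8\right) 6 = -80 + 144 \left(\left(-5\right) 6\right) = -80 + 144 \left(-30\right) = -80 - 4320 = -4400$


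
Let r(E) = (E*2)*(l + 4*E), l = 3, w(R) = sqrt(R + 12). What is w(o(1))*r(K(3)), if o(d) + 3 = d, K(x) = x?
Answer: 90*sqrt(10) ≈ 284.60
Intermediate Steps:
o(d) = -3 + d
w(R) = sqrt(12 + R)
r(E) = 2*E*(3 + 4*E) (r(E) = (E*2)*(3 + 4*E) = (2*E)*(3 + 4*E) = 2*E*(3 + 4*E))
w(o(1))*r(K(3)) = sqrt(12 + (-3 + 1))*(2*3*(3 + 4*3)) = sqrt(12 - 2)*(2*3*(3 + 12)) = sqrt(10)*(2*3*15) = sqrt(10)*90 = 90*sqrt(10)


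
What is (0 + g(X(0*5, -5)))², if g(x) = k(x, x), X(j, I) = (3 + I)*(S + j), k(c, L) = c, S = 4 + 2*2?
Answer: 256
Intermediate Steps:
S = 8 (S = 4 + 4 = 8)
X(j, I) = (3 + I)*(8 + j)
g(x) = x
(0 + g(X(0*5, -5)))² = (0 + (24 + 3*(0*5) + 8*(-5) - 0*5))² = (0 + (24 + 3*0 - 40 - 5*0))² = (0 + (24 + 0 - 40 + 0))² = (0 - 16)² = (-16)² = 256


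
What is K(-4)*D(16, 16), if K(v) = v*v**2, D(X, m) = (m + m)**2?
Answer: -65536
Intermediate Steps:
D(X, m) = 4*m**2 (D(X, m) = (2*m)**2 = 4*m**2)
K(v) = v**3
K(-4)*D(16, 16) = (-4)**3*(4*16**2) = -256*256 = -64*1024 = -65536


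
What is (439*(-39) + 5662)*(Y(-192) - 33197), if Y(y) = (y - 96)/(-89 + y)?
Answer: 106890342671/281 ≈ 3.8039e+8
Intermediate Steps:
Y(y) = (-96 + y)/(-89 + y)
(439*(-39) + 5662)*(Y(-192) - 33197) = (439*(-39) + 5662)*((-96 - 192)/(-89 - 192) - 33197) = (-17121 + 5662)*(-288/(-281) - 33197) = -11459*(-1/281*(-288) - 33197) = -11459*(288/281 - 33197) = -11459*(-9328069/281) = 106890342671/281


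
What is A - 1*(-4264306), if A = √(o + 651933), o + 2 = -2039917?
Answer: 4264306 + I*√1387986 ≈ 4.2643e+6 + 1178.1*I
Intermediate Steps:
o = -2039919 (o = -2 - 2039917 = -2039919)
A = I*√1387986 (A = √(-2039919 + 651933) = √(-1387986) = I*√1387986 ≈ 1178.1*I)
A - 1*(-4264306) = I*√1387986 - 1*(-4264306) = I*√1387986 + 4264306 = 4264306 + I*√1387986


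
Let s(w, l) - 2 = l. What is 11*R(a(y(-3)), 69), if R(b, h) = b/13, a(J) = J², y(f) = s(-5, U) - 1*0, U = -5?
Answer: 99/13 ≈ 7.6154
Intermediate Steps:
s(w, l) = 2 + l
y(f) = -3 (y(f) = (2 - 5) - 1*0 = -3 + 0 = -3)
R(b, h) = b/13 (R(b, h) = b*(1/13) = b/13)
11*R(a(y(-3)), 69) = 11*((1/13)*(-3)²) = 11*((1/13)*9) = 11*(9/13) = 99/13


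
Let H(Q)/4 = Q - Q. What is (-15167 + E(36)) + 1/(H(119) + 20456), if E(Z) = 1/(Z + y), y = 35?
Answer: -22028166265/1452376 ≈ -15167.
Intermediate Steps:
H(Q) = 0 (H(Q) = 4*(Q - Q) = 4*0 = 0)
E(Z) = 1/(35 + Z) (E(Z) = 1/(Z + 35) = 1/(35 + Z))
(-15167 + E(36)) + 1/(H(119) + 20456) = (-15167 + 1/(35 + 36)) + 1/(0 + 20456) = (-15167 + 1/71) + 1/20456 = -1076856/71 + 1/20456 = -22028166265/1452376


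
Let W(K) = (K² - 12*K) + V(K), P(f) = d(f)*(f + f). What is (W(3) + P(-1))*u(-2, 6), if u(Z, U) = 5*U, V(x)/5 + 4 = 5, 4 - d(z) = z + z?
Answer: -1020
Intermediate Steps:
d(z) = 4 - 2*z (d(z) = 4 - (z + z) = 4 - 2*z)
V(x) = 5 (V(x) = -20 + 5*5 = -20 + 25 = 5)
P(f) = 2*f*(4 - 2*f) (P(f) = (4 - 2*f)*(f + f) = (4 - 2*f)*(2*f) = 2*f*(4 - 2*f))
W(K) = 5 + K² - 12*K (W(K) = (K² - 12*K) + 5 = 5 + K² - 12*K)
(W(3) + P(-1))*u(-2, 6) = ((5 + 3² - 12*3) + 4*(-1)*(2 - 1*(-1)))*(5*6) = ((5 + 9 - 36) + 4*(-1)*(2 + 1))*30 = (-22 + 4*(-1)*3)*30 = (-22 - 12)*30 = -34*30 = -1020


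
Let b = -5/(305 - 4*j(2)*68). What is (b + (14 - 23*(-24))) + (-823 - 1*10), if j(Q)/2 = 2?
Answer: -209056/783 ≈ -266.99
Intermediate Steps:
j(Q) = 4 (j(Q) = 2*2 = 4)
b = 5/783 (b = -5/(305 - 4*4*68) = -5/(305 - 16*68) = -5/(305 - 1088) = -5/(-783) = -1/783*(-5) = 5/783 ≈ 0.0063857)
(b + (14 - 23*(-24))) + (-823 - 1*10) = (5/783 + (14 - 23*(-24))) + (-823 - 1*10) = (5/783 + (14 + 552)) + (-823 - 10) = (5/783 + 566) - 833 = 443183/783 - 833 = -209056/783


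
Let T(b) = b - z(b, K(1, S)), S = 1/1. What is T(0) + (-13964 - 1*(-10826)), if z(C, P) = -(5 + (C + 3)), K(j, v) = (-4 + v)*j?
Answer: -3130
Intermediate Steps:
S = 1 (S = 1*1 = 1)
K(j, v) = j*(-4 + v)
z(C, P) = -8 - C (z(C, P) = -(5 + (3 + C)) = -(8 + C) = -8 - C)
T(b) = 8 + 2*b (T(b) = b - (-8 - b) = b + (8 + b) = 8 + 2*b)
T(0) + (-13964 - 1*(-10826)) = (8 + 2*0) + (-13964 - 1*(-10826)) = (8 + 0) + (-13964 + 10826) = 8 - 3138 = -3130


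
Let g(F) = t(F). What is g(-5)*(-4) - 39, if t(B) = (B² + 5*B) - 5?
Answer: -19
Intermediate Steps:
t(B) = -5 + B² + 5*B
g(F) = -5 + F² + 5*F
g(-5)*(-4) - 39 = (-5 + (-5)² + 5*(-5))*(-4) - 39 = (-5 + 25 - 25)*(-4) - 39 = -5*(-4) - 39 = 20 - 39 = -19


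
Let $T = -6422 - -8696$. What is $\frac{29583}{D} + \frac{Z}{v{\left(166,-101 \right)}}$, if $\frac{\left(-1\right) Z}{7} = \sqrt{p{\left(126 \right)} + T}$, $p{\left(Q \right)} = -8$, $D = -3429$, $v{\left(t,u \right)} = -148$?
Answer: $- \frac{3287}{381} + \frac{7 \sqrt{2266}}{148} \approx -6.3758$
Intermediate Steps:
$T = 2274$ ($T = -6422 + 8696 = 2274$)
$Z = - 7 \sqrt{2266}$ ($Z = - 7 \sqrt{-8 + 2274} = - 7 \sqrt{2266} \approx -333.22$)
$\frac{29583}{D} + \frac{Z}{v{\left(166,-101 \right)}} = \frac{29583}{-3429} + \frac{\left(-7\right) \sqrt{2266}}{-148} = 29583 \left(- \frac{1}{3429}\right) + - 7 \sqrt{2266} \left(- \frac{1}{148}\right) = - \frac{3287}{381} + \frac{7 \sqrt{2266}}{148}$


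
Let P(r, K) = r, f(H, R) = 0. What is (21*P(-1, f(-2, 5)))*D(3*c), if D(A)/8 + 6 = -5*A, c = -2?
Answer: -4032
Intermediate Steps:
D(A) = -48 - 40*A (D(A) = -48 + 8*(-5*A) = -48 - 40*A)
(21*P(-1, f(-2, 5)))*D(3*c) = (21*(-1))*(-48 - 120*(-2)) = -21*(-48 - 40*(-6)) = -21*(-48 + 240) = -21*192 = -4032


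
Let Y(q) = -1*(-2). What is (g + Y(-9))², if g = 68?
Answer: 4900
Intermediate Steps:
Y(q) = 2
(g + Y(-9))² = (68 + 2)² = 70² = 4900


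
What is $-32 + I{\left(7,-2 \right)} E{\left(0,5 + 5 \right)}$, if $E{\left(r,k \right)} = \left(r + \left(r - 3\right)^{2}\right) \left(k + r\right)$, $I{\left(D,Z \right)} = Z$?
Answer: $-212$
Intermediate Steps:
$E{\left(r,k \right)} = \left(k + r\right) \left(r + \left(-3 + r\right)^{2}\right)$ ($E{\left(r,k \right)} = \left(r + \left(-3 + r\right)^{2}\right) \left(k + r\right) = \left(k + r\right) \left(r + \left(-3 + r\right)^{2}\right)$)
$-32 + I{\left(7,-2 \right)} E{\left(0,5 + 5 \right)} = -32 - 2 \left(0^{2} + \left(5 + 5\right) 0 + \left(5 + 5\right) \left(-3 + 0\right)^{2} + 0 \left(-3 + 0\right)^{2}\right) = -32 - 2 \left(0 + 10 \cdot 0 + 10 \left(-3\right)^{2} + 0 \left(-3\right)^{2}\right) = -32 - 2 \left(0 + 0 + 10 \cdot 9 + 0 \cdot 9\right) = -32 - 2 \left(0 + 0 + 90 + 0\right) = -32 - 180 = -212$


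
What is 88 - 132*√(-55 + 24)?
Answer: 88 - 132*I*√31 ≈ 88.0 - 734.95*I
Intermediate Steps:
88 - 132*√(-55 + 24) = 88 - 132*I*√31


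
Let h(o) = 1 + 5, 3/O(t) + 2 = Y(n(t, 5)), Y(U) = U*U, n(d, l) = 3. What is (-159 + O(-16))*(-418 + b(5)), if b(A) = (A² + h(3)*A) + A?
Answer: 397380/7 ≈ 56769.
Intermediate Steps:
Y(U) = U²
O(t) = 3/7 (O(t) = 3/(-2 + 3²) = 3/(-2 + 9) = 3/7)
h(o) = 6
b(A) = A² + 7*A (b(A) = (A² + 6*A) + A = A² + 7*A)
(-159 + O(-16))*(-418 + b(5)) = (-159 + 3/7)*(-418 + 5*(7 + 5)) = -1110*(-418 + 5*12)/7 = -1110*(-418 + 60)/7 = -1110/7*(-358) = 397380/7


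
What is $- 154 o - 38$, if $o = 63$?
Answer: $-9740$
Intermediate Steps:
$- 154 o - 38 = \left(-154\right) 63 - 38 = -9702 - 38 = -9740$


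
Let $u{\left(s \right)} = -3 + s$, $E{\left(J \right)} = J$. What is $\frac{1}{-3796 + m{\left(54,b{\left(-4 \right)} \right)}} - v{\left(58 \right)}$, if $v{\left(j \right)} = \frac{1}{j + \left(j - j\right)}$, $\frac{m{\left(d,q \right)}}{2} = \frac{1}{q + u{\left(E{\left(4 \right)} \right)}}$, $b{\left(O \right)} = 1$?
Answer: $- \frac{3853}{220110} \approx -0.017505$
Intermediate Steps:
$m{\left(d,q \right)} = \frac{2}{1 + q}$ ($m{\left(d,q \right)} = \frac{2}{q + \left(-3 + 4\right)} = \frac{2}{q + 1} = \frac{2}{1 + q}$)
$v{\left(j \right)} = \frac{1}{j}$ ($v{\left(j \right)} = \frac{1}{j + 0} = \frac{1}{j}$)
$\frac{1}{-3796 + m{\left(54,b{\left(-4 \right)} \right)}} - v{\left(58 \right)} = \frac{1}{-3796 + \frac{2}{1 + 1}} - \frac{1}{58} = \frac{1}{-3796 + \frac{2}{2}} - \frac{1}{58} = \frac{1}{-3796 + 2 \cdot \frac{1}{2}} - \frac{1}{58} = \frac{1}{-3796 + 1} - \frac{1}{58} = \frac{1}{-3795} - \frac{1}{58} = - \frac{1}{3795} - \frac{1}{58} = - \frac{3853}{220110}$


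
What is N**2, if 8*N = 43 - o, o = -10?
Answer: 2809/64 ≈ 43.891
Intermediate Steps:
N = 53/8 (N = (43 - 1*(-10))/8 = (43 + 10)/8 = (1/8)*53 = 53/8 ≈ 6.6250)
N**2 = (53/8)**2 = 2809/64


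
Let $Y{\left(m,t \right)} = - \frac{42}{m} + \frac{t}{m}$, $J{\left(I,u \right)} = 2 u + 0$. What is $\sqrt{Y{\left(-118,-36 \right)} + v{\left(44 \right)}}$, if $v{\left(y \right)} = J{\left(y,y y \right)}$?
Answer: $\frac{7 \sqrt{275117}}{59} \approx 62.231$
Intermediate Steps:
$J{\left(I,u \right)} = 2 u$
$v{\left(y \right)} = 2 y^{2}$ ($v{\left(y \right)} = 2 y y = 2 y^{2}$)
$\sqrt{Y{\left(-118,-36 \right)} + v{\left(44 \right)}} = \sqrt{\frac{-42 - 36}{-118} + 2 \cdot 44^{2}} = \sqrt{\left(- \frac{1}{118}\right) \left(-78\right) + 2 \cdot 1936} = \sqrt{\frac{39}{59} + 3872} = \sqrt{\frac{228487}{59}} = \frac{7 \sqrt{275117}}{59}$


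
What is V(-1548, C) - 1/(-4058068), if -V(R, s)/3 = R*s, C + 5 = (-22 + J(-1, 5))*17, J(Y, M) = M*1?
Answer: -5540626330847/4058068 ≈ -1.3653e+6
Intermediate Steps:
J(Y, M) = M
C = -294 (C = -5 + (-22 + 5)*17 = -5 - 17*17 = -5 - 289 = -294)
V(R, s) = -3*R*s
V(-1548, C) - 1/(-4058068) = -3*(-1548)*(-294) - 1/(-4058068) = -1365336 - 1*(-1/4058068) = -1365336 + 1/4058068 = -5540626330847/4058068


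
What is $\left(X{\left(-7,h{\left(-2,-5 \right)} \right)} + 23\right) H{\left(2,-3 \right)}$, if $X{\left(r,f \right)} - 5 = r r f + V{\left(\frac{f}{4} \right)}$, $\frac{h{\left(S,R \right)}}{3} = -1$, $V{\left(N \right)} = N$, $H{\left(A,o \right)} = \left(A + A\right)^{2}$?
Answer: $-1916$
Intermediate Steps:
$H{\left(A,o \right)} = 4 A^{2}$ ($H{\left(A,o \right)} = \left(2 A\right)^{2} = 4 A^{2}$)
$h{\left(S,R \right)} = -3$ ($h{\left(S,R \right)} = 3 \left(-1\right) = -3$)
$X{\left(r,f \right)} = 5 + \frac{f}{4} + f r^{2}$ ($X{\left(r,f \right)} = 5 + \left(r r f + \frac{f}{4}\right) = 5 + \left(r^{2} f + f \frac{1}{4}\right) = 5 + \left(f r^{2} + \frac{f}{4}\right) = 5 + \left(\frac{f}{4} + f r^{2}\right) = 5 + \frac{f}{4} + f r^{2}$)
$\left(X{\left(-7,h{\left(-2,-5 \right)} \right)} + 23\right) H{\left(2,-3 \right)} = \left(\left(5 + \frac{1}{4} \left(-3\right) - 3 \left(-7\right)^{2}\right) + 23\right) 4 \cdot 2^{2} = \left(\left(5 - \frac{3}{4} - 147\right) + 23\right) 4 \cdot 4 = \left(\left(5 - \frac{3}{4} - 147\right) + 23\right) 16 = \left(- \frac{571}{4} + 23\right) 16 = \left(- \frac{479}{4}\right) 16 = -1916$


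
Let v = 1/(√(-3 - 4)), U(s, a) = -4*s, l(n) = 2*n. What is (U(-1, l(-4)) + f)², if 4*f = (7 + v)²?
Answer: 25593/98 - 227*I*√7/14 ≈ 261.15 - 42.899*I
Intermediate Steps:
v = -I*√7/7 (v = 1/(√(-7)) = 1/(I*√7) = -I*√7/7 ≈ -0.37796*I)
f = (7 - I*√7/7)²/4 ≈ 12.214 - 1.3229*I
(U(-1, l(-4)) + f)² = (-4*(-1) + (49 - I*√7)²/196)² = (4 + (49 - I*√7)²/196)²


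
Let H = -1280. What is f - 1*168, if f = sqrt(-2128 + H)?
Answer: -168 + 4*I*sqrt(213) ≈ -168.0 + 58.378*I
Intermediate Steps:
f = 4*I*sqrt(213) (f = sqrt(-2128 - 1280) = sqrt(-3408) = 4*I*sqrt(213) ≈ 58.378*I)
f - 1*168 = 4*I*sqrt(213) - 1*168 = 4*I*sqrt(213) - 168 = -168 + 4*I*sqrt(213)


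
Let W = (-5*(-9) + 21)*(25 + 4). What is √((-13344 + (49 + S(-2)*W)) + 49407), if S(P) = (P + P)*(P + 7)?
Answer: 2*I*√542 ≈ 46.562*I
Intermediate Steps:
S(P) = 2*P*(7 + P) (S(P) = (2*P)*(7 + P) = 2*P*(7 + P))
W = 1914 (W = (45 + 21)*29 = 66*29 = 1914)
√((-13344 + (49 + S(-2)*W)) + 49407) = √((-13344 + (49 + (2*(-2)*(7 - 2))*1914)) + 49407) = √((-13344 + (49 + (2*(-2)*5)*1914)) + 49407) = √((-13344 + (49 - 20*1914)) + 49407) = √((-13344 + (49 - 38280)) + 49407) = √((-13344 - 38231) + 49407) = √(-51575 + 49407) = √(-2168) = 2*I*√542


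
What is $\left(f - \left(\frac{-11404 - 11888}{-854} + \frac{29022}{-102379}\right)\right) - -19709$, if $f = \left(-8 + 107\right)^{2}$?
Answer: $\frac{1288874318390}{43715833} \approx 29483.0$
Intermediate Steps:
$f = 9801$ ($f = 99^{2} = 9801$)
$\left(f - \left(\frac{-11404 - 11888}{-854} + \frac{29022}{-102379}\right)\right) - -19709 = \left(9801 - \left(\frac{-11404 - 11888}{-854} + \frac{29022}{-102379}\right)\right) - -19709 = \left(9801 - \left(\left(-11404 - 11888\right) \left(- \frac{1}{854}\right) + 29022 \left(- \frac{1}{102379}\right)\right)\right) + 19709 = \left(9801 - \left(\left(-23292\right) \left(- \frac{1}{854}\right) - \frac{29022}{102379}\right)\right) + 19709 = \left(9801 - \left(\frac{11646}{427} - \frac{29022}{102379}\right)\right) + 19709 = \left(9801 - \frac{1179913440}{43715833}\right) + 19709 = \frac{427278965793}{43715833} + 19709 = \frac{1288874318390}{43715833}$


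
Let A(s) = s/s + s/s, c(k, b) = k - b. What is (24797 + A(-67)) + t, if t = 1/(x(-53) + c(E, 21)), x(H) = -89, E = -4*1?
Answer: 2827085/114 ≈ 24799.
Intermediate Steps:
E = -4
A(s) = 2 (A(s) = 1 + 1 = 2)
t = -1/114 (t = 1/(-89 + (-4 - 1*21)) = 1/(-89 + (-4 - 21)) = 1/(-89 - 25) = 1/(-114) = -1/114 ≈ -0.0087719)
(24797 + A(-67)) + t = (24797 + 2) - 1/114 = 24799 - 1/114 = 2827085/114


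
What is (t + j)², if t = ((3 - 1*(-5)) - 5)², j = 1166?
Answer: 1380625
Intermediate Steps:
t = 9 (t = ((3 + 5) - 5)² = (8 - 5)² = 3² = 9)
(t + j)² = (9 + 1166)² = 1175² = 1380625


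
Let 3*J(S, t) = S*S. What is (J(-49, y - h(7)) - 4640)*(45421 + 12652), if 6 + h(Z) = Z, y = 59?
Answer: -668942887/3 ≈ -2.2298e+8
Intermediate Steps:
h(Z) = -6 + Z
J(S, t) = S**2/3 (J(S, t) = (S*S)/3 = S**2/3)
(J(-49, y - h(7)) - 4640)*(45421 + 12652) = ((1/3)*(-49)**2 - 4640)*(45421 + 12652) = ((1/3)*2401 - 4640)*58073 = (2401/3 - 4640)*58073 = -11519/3*58073 = -668942887/3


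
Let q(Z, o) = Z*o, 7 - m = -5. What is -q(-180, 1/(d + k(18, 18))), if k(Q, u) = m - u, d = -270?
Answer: -15/23 ≈ -0.65217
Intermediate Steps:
m = 12 (m = 7 - 1*(-5) = 7 + 5 = 12)
k(Q, u) = 12 - u
-q(-180, 1/(d + k(18, 18))) = -(-180)/(-270 + (12 - 1*18)) = -(-180)/(-270 + (12 - 18)) = -(-180)/(-270 - 6) = -(-180)/(-276) = -(-180)*(-1)/276 = -1*15/23 = -15/23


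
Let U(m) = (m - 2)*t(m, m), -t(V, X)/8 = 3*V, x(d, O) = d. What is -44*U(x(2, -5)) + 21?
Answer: 21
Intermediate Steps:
t(V, X) = -24*V
U(m) = -24*m*(-2 + m) (U(m) = (m - 2)*(-24*m) = (-2 + m)*(-24*m) = -24*m*(-2 + m))
-44*U(x(2, -5)) + 21 = -1056*2*(2 - 1*2) + 21 = -1056*2*(2 - 2) + 21 = -1056*2*0 + 21 = -44*0 + 21 = 0 + 21 = 21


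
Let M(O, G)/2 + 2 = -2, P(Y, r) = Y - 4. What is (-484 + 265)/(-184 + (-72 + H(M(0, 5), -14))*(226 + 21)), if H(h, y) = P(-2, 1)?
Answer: 219/19450 ≈ 0.011260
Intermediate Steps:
P(Y, r) = -4 + Y
M(O, G) = -8 (M(O, G) = -4 + 2*(-2) = -4 - 4 = -8)
H(h, y) = -6 (H(h, y) = -4 - 2 = -6)
(-484 + 265)/(-184 + (-72 + H(M(0, 5), -14))*(226 + 21)) = (-484 + 265)/(-184 + (-72 - 6)*(226 + 21)) = -219/(-184 - 78*247) = -219/(-184 - 19266) = -219/(-19450) = -219*(-1/19450) = 219/19450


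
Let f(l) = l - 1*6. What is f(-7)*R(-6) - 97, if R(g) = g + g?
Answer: 59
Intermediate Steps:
R(g) = 2*g
f(l) = -6 + l (f(l) = l - 6 = -6 + l)
f(-7)*R(-6) - 97 = (-6 - 7)*(2*(-6)) - 97 = -13*(-12) - 97 = 156 - 97 = 59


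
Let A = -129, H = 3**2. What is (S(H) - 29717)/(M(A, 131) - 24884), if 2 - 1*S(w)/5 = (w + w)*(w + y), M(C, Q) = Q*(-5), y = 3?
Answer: 30787/25539 ≈ 1.2055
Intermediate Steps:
H = 9
M(C, Q) = -5*Q
S(w) = 10 - 10*w*(3 + w) (S(w) = 10 - 5*(w + w)*(w + 3) = 10 - 5*2*w*(3 + w) = 10 - 10*w*(3 + w))
(S(H) - 29717)/(M(A, 131) - 24884) = ((10 - 30*9 - 10*9**2) - 29717)/(-5*131 - 24884) = ((10 - 270 - 10*81) - 29717)/(-655 - 24884) = ((10 - 270 - 810) - 29717)/(-25539) = (-1070 - 29717)*(-1/25539) = -30787*(-1/25539) = 30787/25539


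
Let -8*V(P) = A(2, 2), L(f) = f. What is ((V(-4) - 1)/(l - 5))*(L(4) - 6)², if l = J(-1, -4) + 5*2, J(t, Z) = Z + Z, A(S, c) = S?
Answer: 5/3 ≈ 1.6667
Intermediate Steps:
J(t, Z) = 2*Z
l = 2 (l = 2*(-4) + 5*2 = -8 + 10 = 2)
V(P) = -¼ (V(P) = -⅛*2 = -¼)
((V(-4) - 1)/(l - 5))*(L(4) - 6)² = ((-¼ - 1)/(2 - 5))*(4 - 6)² = -5/4/(-3)*(-2)² = -5/4*(-⅓)*4 = (5/12)*4 = 5/3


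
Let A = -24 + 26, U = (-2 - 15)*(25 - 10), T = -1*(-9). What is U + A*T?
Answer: -237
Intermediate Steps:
T = 9
U = -255 (U = -17*15 = -255)
A = 2
U + A*T = -255 + 2*9 = -255 + 18 = -237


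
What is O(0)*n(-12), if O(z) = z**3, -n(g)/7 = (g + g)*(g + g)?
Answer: 0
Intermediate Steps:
n(g) = -28*g**2 (n(g) = -7*(g + g)*(g + g) = -7*2*g*2*g = -28*g**2)
O(0)*n(-12) = 0**3*(-28*(-12)**2) = 0*(-28*144) = 0*(-4032) = 0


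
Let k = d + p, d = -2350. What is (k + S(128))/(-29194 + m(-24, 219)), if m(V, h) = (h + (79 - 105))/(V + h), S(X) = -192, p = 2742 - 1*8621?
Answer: 1642095/5692637 ≈ 0.28846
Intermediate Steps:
p = -5879 (p = 2742 - 8621 = -5879)
k = -8229 (k = -2350 - 5879 = -8229)
m(V, h) = (-26 + h)/(V + h) (m(V, h) = (h - 26)/(V + h) = (-26 + h)/(V + h))
(k + S(128))/(-29194 + m(-24, 219)) = (-8229 - 192)/(-29194 + (-26 + 219)/(-24 + 219)) = -8421/(-29194 + 193/195) = -8421/(-5692637/195) = -8421*(-195/5692637) = 1642095/5692637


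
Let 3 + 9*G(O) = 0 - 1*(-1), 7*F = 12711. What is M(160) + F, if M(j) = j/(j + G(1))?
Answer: 9144249/5033 ≈ 1816.9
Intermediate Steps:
F = 12711/7 (F = (1/7)*12711 = 12711/7 ≈ 1815.9)
G(O) = -2/9 (G(O) = -1/3 + (0 - 1*(-1))/9 = -1/3 + (0 + 1)/9 = -1/3 + (1/9)*1 = -1/3 + 1/9 = -2/9)
M(j) = j/(-2/9 + j) (M(j) = j/(j - 2/9) = j/(-2/9 + j))
M(160) + F = 9*160/(-2 + 9*160) + 12711/7 = 9*160/(-2 + 1440) + 12711/7 = 9*160/1438 + 12711/7 = 9*160*(1/1438) + 12711/7 = 720/719 + 12711/7 = 9144249/5033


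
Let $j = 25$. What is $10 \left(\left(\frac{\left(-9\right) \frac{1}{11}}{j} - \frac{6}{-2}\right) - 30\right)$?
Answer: $- \frac{14868}{55} \approx -270.33$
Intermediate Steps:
$10 \left(\left(\frac{\left(-9\right) \frac{1}{11}}{j} - \frac{6}{-2}\right) - 30\right) = 10 \left(\left(\frac{\left(-9\right) \frac{1}{11}}{25} - \frac{6}{-2}\right) - 30\right) = 10 \left(\left(\left(-9\right) \frac{1}{11} \cdot \frac{1}{25} - -3\right) - 30\right) = 10 \left(\left(\left(- \frac{9}{11}\right) \frac{1}{25} + 3\right) - 30\right) = 10 \left(\left(- \frac{9}{275} + 3\right) - 30\right) = 10 \left(\frac{816}{275} - 30\right) = 10 \left(- \frac{7434}{275}\right) = - \frac{14868}{55}$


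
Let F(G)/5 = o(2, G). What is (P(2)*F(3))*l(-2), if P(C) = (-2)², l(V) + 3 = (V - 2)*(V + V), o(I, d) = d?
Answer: 780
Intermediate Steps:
F(G) = 5*G
l(V) = -3 + 2*V*(-2 + V) (l(V) = -3 + (V - 2)*(V + V) = -3 + (-2 + V)*(2*V) = -3 + 2*V*(-2 + V))
P(C) = 4
(P(2)*F(3))*l(-2) = (4*(5*3))*(-3 - 4*(-2) + 2*(-2)²) = (4*15)*(-3 + 8 + 2*4) = 60*(-3 + 8 + 8) = 60*13 = 780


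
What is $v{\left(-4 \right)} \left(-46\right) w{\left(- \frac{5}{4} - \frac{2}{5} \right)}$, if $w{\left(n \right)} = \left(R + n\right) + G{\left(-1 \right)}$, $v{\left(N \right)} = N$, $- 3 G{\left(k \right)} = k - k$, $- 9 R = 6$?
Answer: $- \frac{6394}{15} \approx -426.27$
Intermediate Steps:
$R = - \frac{2}{3}$ ($R = \left(- \frac{1}{9}\right) 6 = - \frac{2}{3} \approx -0.66667$)
$G{\left(k \right)} = 0$ ($G{\left(k \right)} = - \frac{k - k}{3} = \left(- \frac{1}{3}\right) 0 = 0$)
$w{\left(n \right)} = - \frac{2}{3} + n$ ($w{\left(n \right)} = \left(- \frac{2}{3} + n\right) + 0 = - \frac{2}{3} + n$)
$v{\left(-4 \right)} \left(-46\right) w{\left(- \frac{5}{4} - \frac{2}{5} \right)} = \left(-4\right) \left(-46\right) \left(- \frac{2}{3} - \left(\frac{2}{5} + \frac{5}{4}\right)\right) = 184 \left(- \frac{2}{3} - \frac{33}{20}\right) = 184 \left(- \frac{139}{60}\right) = - \frac{6394}{15}$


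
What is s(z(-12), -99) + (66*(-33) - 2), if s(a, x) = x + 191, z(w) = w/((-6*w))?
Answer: -2088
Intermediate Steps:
z(w) = -⅙ (z(w) = w*(-1/(6*w)) = -⅙)
s(a, x) = 191 + x
s(z(-12), -99) + (66*(-33) - 2) = (191 - 99) + (66*(-33) - 2) = 92 + (-2178 - 2) = 92 - 2180 = -2088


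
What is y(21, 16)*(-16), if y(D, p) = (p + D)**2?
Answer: -21904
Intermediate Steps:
y(D, p) = (D + p)**2
y(21, 16)*(-16) = (21 + 16)**2*(-16) = 37**2*(-16) = 1369*(-16) = -21904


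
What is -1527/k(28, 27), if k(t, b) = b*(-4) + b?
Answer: 509/27 ≈ 18.852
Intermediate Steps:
k(t, b) = -3*b (k(t, b) = -4*b + b = -3*b)
-1527/k(28, 27) = -1527/((-3*27)) = -1527/(-81) = -1527*(-1/81) = 509/27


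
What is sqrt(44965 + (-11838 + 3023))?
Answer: 5*sqrt(1446) ≈ 190.13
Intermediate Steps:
sqrt(44965 + (-11838 + 3023)) = sqrt(44965 - 8815) = sqrt(36150) = 5*sqrt(1446)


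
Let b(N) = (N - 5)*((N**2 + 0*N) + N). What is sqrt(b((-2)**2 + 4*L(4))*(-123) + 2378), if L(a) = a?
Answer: I*sqrt(772522) ≈ 878.93*I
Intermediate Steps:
b(N) = (-5 + N)*(N + N**2) (b(N) = (-5 + N)*((N**2 + 0) + N) = (-5 + N)*(N**2 + N) = (-5 + N)*(N + N**2))
sqrt(b((-2)**2 + 4*L(4))*(-123) + 2378) = sqrt((((-2)**2 + 4*4)*(-5 + ((-2)**2 + 4*4)**2 - 4*((-2)**2 + 4*4)))*(-123) + 2378) = sqrt(((4 + 16)*(-5 + (4 + 16)**2 - 4*(4 + 16)))*(-123) + 2378) = sqrt((20*(-5 + 20**2 - 4*20))*(-123) + 2378) = sqrt((20*(-5 + 400 - 80))*(-123) + 2378) = sqrt((20*315)*(-123) + 2378) = sqrt(6300*(-123) + 2378) = sqrt(-774900 + 2378) = sqrt(-772522) = I*sqrt(772522)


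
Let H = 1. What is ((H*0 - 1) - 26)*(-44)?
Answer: 1188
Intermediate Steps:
((H*0 - 1) - 26)*(-44) = ((1*0 - 1) - 26)*(-44) = ((0 - 1) - 26)*(-44) = (-1 - 26)*(-44) = -27*(-44) = 1188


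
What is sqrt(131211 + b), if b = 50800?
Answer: sqrt(182011) ≈ 426.63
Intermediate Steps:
sqrt(131211 + b) = sqrt(131211 + 50800) = sqrt(182011)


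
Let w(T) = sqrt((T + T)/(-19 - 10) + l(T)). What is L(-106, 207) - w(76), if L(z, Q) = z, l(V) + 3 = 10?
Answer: -106 - sqrt(1479)/29 ≈ -107.33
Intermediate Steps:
l(V) = 7 (l(V) = -3 + 10 = 7)
w(T) = sqrt(7 - 2*T/29) (w(T) = sqrt((T + T)/(-19 - 10) + 7) = sqrt((2*T)/(-29) + 7) = sqrt((2*T)*(-1/29) + 7) = sqrt(-2*T/29 + 7) = sqrt(7 - 2*T/29))
L(-106, 207) - w(76) = -106 - sqrt(5887 - 58*76)/29 = -106 - sqrt(5887 - 4408)/29 = -106 - sqrt(1479)/29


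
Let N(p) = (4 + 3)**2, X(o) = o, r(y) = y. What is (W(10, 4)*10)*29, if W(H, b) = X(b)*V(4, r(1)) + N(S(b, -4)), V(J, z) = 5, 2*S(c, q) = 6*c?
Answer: 20010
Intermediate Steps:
S(c, q) = 3*c (S(c, q) = (6*c)/2 = 3*c)
N(p) = 49 (N(p) = 7**2 = 49)
W(H, b) = 49 + 5*b (W(H, b) = b*5 + 49 = 5*b + 49 = 49 + 5*b)
(W(10, 4)*10)*29 = ((49 + 5*4)*10)*29 = ((49 + 20)*10)*29 = (69*10)*29 = 690*29 = 20010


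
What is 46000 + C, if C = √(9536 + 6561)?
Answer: 46000 + √16097 ≈ 46127.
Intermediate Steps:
C = √16097 ≈ 126.87
46000 + C = 46000 + √16097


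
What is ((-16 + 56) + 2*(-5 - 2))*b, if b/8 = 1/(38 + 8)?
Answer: 104/23 ≈ 4.5217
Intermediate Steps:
b = 4/23 (b = 8/(38 + 8) = 8/46 = 8*(1/46) = 4/23 ≈ 0.17391)
((-16 + 56) + 2*(-5 - 2))*b = ((-16 + 56) + 2*(-5 - 2))*(4/23) = (40 + 2*(-7))*(4/23) = (40 - 14)*(4/23) = 26*(4/23) = 104/23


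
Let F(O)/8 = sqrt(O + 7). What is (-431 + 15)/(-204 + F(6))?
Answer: 5304/2549 + 208*sqrt(13)/2549 ≈ 2.3750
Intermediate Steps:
F(O) = 8*sqrt(7 + O) (F(O) = 8*sqrt(O + 7) = 8*sqrt(7 + O))
(-431 + 15)/(-204 + F(6)) = (-431 + 15)/(-204 + 8*sqrt(7 + 6)) = -416/(-204 + 8*sqrt(13))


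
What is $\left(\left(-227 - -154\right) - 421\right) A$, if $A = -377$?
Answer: $186238$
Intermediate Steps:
$\left(\left(-227 - -154\right) - 421\right) A = \left(\left(-227 - -154\right) - 421\right) \left(-377\right) = \left(\left(-227 + 154\right) - 421\right) \left(-377\right) = \left(-73 - 421\right) \left(-377\right) = \left(-494\right) \left(-377\right) = 186238$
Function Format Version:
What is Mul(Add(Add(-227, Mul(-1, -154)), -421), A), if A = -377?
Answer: 186238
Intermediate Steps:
Mul(Add(Add(-227, Mul(-1, -154)), -421), A) = Mul(Add(Add(-227, Mul(-1, -154)), -421), -377) = Mul(Add(Add(-227, 154), -421), -377) = Mul(Add(-73, -421), -377) = Mul(-494, -377) = 186238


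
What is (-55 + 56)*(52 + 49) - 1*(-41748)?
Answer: 41849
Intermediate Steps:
(-55 + 56)*(52 + 49) - 1*(-41748) = 1*101 + 41748 = 101 + 41748 = 41849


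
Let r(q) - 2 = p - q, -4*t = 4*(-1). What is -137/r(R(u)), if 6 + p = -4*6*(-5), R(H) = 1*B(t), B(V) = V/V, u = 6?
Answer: -137/115 ≈ -1.1913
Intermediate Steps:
t = 1 (t = -(-1) = -1/4*(-4) = 1)
B(V) = 1
R(H) = 1 (R(H) = 1*1 = 1)
p = 114 (p = -6 - 4*6*(-5) = -6 - 24*(-5) = -6 + 120 = 114)
r(q) = 116 - q (r(q) = 2 + (114 - q) = 116 - q)
-137/r(R(u)) = -137/(116 - 1*1) = -137/(116 - 1) = -137/115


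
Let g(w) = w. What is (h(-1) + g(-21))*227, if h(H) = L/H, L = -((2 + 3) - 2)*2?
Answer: -3405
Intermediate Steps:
L = -6 (L = -(5 - 2)*2 = -1*3*2 = -3*2 = -6)
h(H) = -6/H
(h(-1) + g(-21))*227 = (-6/(-1) - 21)*227 = (-6*(-1) - 21)*227 = (6 - 21)*227 = -15*227 = -3405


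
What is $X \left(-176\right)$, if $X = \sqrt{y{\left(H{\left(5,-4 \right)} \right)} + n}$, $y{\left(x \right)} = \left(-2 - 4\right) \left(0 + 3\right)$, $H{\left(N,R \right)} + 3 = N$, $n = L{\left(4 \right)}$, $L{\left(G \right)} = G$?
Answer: $- 176 i \sqrt{14} \approx - 658.53 i$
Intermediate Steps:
$n = 4$
$H{\left(N,R \right)} = -3 + N$
$y{\left(x \right)} = -18$ ($y{\left(x \right)} = \left(-6\right) 3 = -18$)
$X = i \sqrt{14}$ ($X = \sqrt{-18 + 4} = \sqrt{-14} = i \sqrt{14} \approx 3.7417 i$)
$X \left(-176\right) = i \sqrt{14} \left(-176\right) = - 176 i \sqrt{14}$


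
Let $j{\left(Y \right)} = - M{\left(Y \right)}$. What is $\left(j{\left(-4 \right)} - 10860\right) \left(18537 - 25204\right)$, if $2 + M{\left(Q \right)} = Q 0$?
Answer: $72390286$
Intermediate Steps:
$M{\left(Q \right)} = -2$ ($M{\left(Q \right)} = -2 + Q 0 = -2 + 0 = -2$)
$j{\left(Y \right)} = 2$ ($j{\left(Y \right)} = \left(-1\right) \left(-2\right) = 2$)
$\left(j{\left(-4 \right)} - 10860\right) \left(18537 - 25204\right) = \left(2 - 10860\right) \left(18537 - 25204\right) = \left(-10858\right) \left(-6667\right) = 72390286$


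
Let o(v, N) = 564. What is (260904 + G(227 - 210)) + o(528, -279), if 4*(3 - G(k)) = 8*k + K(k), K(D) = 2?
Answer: 522873/2 ≈ 2.6144e+5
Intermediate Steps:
G(k) = 5/2 - 2*k (G(k) = 3 - (8*k + 2)/4 = 3 - (2 + 8*k)/4 = 3 + (-1/2 - 2*k) = 5/2 - 2*k)
(260904 + G(227 - 210)) + o(528, -279) = (260904 + (5/2 - 2*(227 - 210))) + 564 = (260904 + (5/2 - 2*17)) + 564 = (260904 + (5/2 - 34)) + 564 = (260904 - 63/2) + 564 = 521745/2 + 564 = 522873/2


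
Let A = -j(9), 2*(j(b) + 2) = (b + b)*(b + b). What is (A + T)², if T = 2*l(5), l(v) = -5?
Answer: 28900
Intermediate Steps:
j(b) = -2 + 2*b² (j(b) = -2 + ((b + b)*(b + b))/2 = -2 + ((2*b)*(2*b))/2 = -2 + (4*b²)/2 = -2 + 2*b²)
A = -160 (A = -(-2 + 2*9²) = -(-2 + 2*81) = -(-2 + 162) = -1*160 = -160)
T = -10 (T = 2*(-5) = -10)
(A + T)² = (-160 - 10)² = (-170)² = 28900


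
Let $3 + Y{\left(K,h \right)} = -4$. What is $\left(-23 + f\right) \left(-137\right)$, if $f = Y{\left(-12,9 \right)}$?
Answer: $4110$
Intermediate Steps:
$Y{\left(K,h \right)} = -7$ ($Y{\left(K,h \right)} = -3 - 4 = -7$)
$f = -7$
$\left(-23 + f\right) \left(-137\right) = \left(-23 - 7\right) \left(-137\right) = \left(-30\right) \left(-137\right) = 4110$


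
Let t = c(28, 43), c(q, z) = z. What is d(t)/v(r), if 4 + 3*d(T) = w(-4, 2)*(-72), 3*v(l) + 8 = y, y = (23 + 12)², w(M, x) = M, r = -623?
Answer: 284/1217 ≈ 0.23336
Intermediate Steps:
t = 43
y = 1225 (y = 35² = 1225)
v(l) = 1217/3 (v(l) = -8/3 + (⅓)*1225 = -8/3 + 1225/3 = 1217/3)
d(T) = 284/3 (d(T) = -4/3 + (-4*(-72))/3 = -4/3 + (⅓)*288 = -4/3 + 96 = 284/3)
d(t)/v(r) = 284/(3*(1217/3)) = (284/3)*(3/1217) = 284/1217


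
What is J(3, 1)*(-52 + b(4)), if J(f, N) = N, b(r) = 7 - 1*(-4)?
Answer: -41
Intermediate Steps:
b(r) = 11 (b(r) = 7 + 4 = 11)
J(3, 1)*(-52 + b(4)) = 1*(-52 + 11) = 1*(-41) = -41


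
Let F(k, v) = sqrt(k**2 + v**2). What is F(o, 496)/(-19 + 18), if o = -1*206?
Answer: -2*sqrt(72113) ≈ -537.08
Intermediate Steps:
o = -206
F(o, 496)/(-19 + 18) = sqrt((-206)**2 + 496**2)/(-19 + 18) = sqrt(42436 + 246016)/(-1) = sqrt(288452)*(-1) = (2*sqrt(72113))*(-1) = -2*sqrt(72113)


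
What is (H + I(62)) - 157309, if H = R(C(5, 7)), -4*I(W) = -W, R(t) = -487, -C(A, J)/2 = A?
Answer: -315561/2 ≈ -1.5778e+5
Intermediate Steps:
C(A, J) = -2*A
I(W) = W/4 (I(W) = -(-1)*W/4 = W/4)
H = -487
(H + I(62)) - 157309 = (-487 + (¼)*62) - 157309 = (-487 + 31/2) - 157309 = -943/2 - 157309 = -315561/2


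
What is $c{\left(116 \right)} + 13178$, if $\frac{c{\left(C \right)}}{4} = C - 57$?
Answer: $13414$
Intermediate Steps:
$c{\left(C \right)} = -228 + 4 C$ ($c{\left(C \right)} = 4 \left(C - 57\right) = 4 \left(-57 + C\right) = -228 + 4 C$)
$c{\left(116 \right)} + 13178 = \left(-228 + 4 \cdot 116\right) + 13178 = \left(-228 + 464\right) + 13178 = 236 + 13178 = 13414$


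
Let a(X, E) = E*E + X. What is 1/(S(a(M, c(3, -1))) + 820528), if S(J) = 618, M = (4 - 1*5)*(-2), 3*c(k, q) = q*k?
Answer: 1/821146 ≈ 1.2178e-6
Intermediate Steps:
c(k, q) = k*q/3 (c(k, q) = (q*k)/3 = (k*q)/3 = k*q/3)
M = 2 (M = (4 - 5)*(-2) = -1*(-2) = 2)
a(X, E) = X + E² (a(X, E) = E² + X = X + E²)
1/(S(a(M, c(3, -1))) + 820528) = 1/(618 + 820528) = 1/821146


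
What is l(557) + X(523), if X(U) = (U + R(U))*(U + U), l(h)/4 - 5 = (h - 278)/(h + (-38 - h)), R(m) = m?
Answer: 20788026/19 ≈ 1.0941e+6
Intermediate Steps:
l(h) = 936/19 - 2*h/19 (l(h) = 20 + 4*((h - 278)/(h + (-38 - h))) = 20 + 4*((-278 + h)/(-38)) = 20 + 4*((-278 + h)*(-1/38)) = 20 + 4*(139/19 - h/38) = 20 + (556/19 - 2*h/19) = 936/19 - 2*h/19)
X(U) = 4*U**2 (X(U) = (U + U)*(U + U) = (2*U)*(2*U) = 4*U**2)
l(557) + X(523) = (936/19 - 2/19*557) + 4*523**2 = (936/19 - 1114/19) + 4*273529 = -178/19 + 1094116 = 20788026/19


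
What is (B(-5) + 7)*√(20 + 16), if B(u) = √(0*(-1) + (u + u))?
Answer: 42 + 6*I*√10 ≈ 42.0 + 18.974*I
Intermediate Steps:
B(u) = √2*√u (B(u) = √(0 + 2*u) = √(2*u) = √2*√u)
(B(-5) + 7)*√(20 + 16) = (√2*√(-5) + 7)*√(20 + 16) = (√2*(I*√5) + 7)*√36 = (I*√10 + 7)*6 = (7 + I*√10)*6 = 42 + 6*I*√10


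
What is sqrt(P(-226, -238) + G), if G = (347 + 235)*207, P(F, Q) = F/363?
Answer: 2*sqrt(32798877)/33 ≈ 347.09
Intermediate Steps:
P(F, Q) = F/363 (P(F, Q) = F*(1/363) = F/363)
G = 120474 (G = 582*207 = 120474)
sqrt(P(-226, -238) + G) = sqrt((1/363)*(-226) + 120474) = sqrt(-226/363 + 120474) = sqrt(43731836/363) = 2*sqrt(32798877)/33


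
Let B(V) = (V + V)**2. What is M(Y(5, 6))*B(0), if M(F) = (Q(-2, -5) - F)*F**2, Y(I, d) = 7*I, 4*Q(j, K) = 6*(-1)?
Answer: 0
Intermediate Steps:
Q(j, K) = -3/2 (Q(j, K) = (6*(-1))/4 = (1/4)*(-6) = -3/2)
B(V) = 4*V**2 (B(V) = (2*V)**2 = 4*V**2)
M(F) = F**2*(-3/2 - F) (M(F) = (-3/2 - F)*F**2 = F**2*(-3/2 - F))
M(Y(5, 6))*B(0) = ((7*5)**2*(-3/2 - 7*5))*(4*0**2) = (35**2*(-3/2 - 1*35))*(4*0) = (1225*(-3/2 - 35))*0 = (1225*(-73/2))*0 = -89425/2*0 = 0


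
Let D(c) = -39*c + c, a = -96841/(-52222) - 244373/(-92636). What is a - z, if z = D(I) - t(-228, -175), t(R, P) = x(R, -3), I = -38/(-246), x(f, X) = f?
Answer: -64750406184469/297514687308 ≈ -217.64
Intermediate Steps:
a = 10866304841/2418818596 (a = -96841*(-1/52222) - 244373*(-1/92636) = 96841/52222 + 244373/92636 = 10866304841/2418818596 ≈ 4.4924)
I = 19/123 (I = -38*(-1/246) = 19/123 ≈ 0.15447)
t(R, P) = R
D(c) = -38*c
z = 27322/123 (z = -38*19/123 - 1*(-228) = -722/123 + 228 = 27322/123 ≈ 222.13)
a - z = 10866304841/2418818596 - 1*27322/123 = 10866304841/2418818596 - 27322/123 = -64750406184469/297514687308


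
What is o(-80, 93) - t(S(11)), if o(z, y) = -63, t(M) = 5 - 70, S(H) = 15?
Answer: 2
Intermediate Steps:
t(M) = -65
o(-80, 93) - t(S(11)) = -63 - 1*(-65) = -63 + 65 = 2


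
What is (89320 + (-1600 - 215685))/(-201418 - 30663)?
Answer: 127965/232081 ≈ 0.55138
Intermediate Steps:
(89320 + (-1600 - 215685))/(-201418 - 30663) = (89320 - 217285)/(-232081) = -127965*(-1/232081) = 127965/232081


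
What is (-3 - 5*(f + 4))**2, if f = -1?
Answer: 324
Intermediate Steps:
(-3 - 5*(f + 4))**2 = (-3 - 5*(-1 + 4))**2 = (-3 - 5*3)**2 = (-3 - 15)**2 = (-18)**2 = 324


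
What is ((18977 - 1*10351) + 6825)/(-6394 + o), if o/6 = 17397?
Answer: 15451/97988 ≈ 0.15768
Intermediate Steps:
o = 104382 (o = 6*17397 = 104382)
((18977 - 1*10351) + 6825)/(-6394 + o) = ((18977 - 1*10351) + 6825)/(-6394 + 104382) = ((18977 - 10351) + 6825)/97988 = (8626 + 6825)*(1/97988) = 15451*(1/97988) = 15451/97988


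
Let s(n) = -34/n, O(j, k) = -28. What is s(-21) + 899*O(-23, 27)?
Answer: -528578/21 ≈ -25170.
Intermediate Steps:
s(-21) + 899*O(-23, 27) = -34/(-21) + 899*(-28) = -34*(-1/21) - 25172 = 34/21 - 25172 = -528578/21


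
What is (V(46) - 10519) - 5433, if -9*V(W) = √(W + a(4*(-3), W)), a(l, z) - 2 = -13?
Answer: -15952 - √35/9 ≈ -15953.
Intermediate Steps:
a(l, z) = -11 (a(l, z) = 2 - 13 = -11)
V(W) = -√(-11 + W)/9 (V(W) = -√(W - 11)/9 = -√(-11 + W)/9)
(V(46) - 10519) - 5433 = (-√(-11 + 46)/9 - 10519) - 5433 = (-√35/9 - 10519) - 5433 = (-10519 - √35/9) - 5433 = -15952 - √35/9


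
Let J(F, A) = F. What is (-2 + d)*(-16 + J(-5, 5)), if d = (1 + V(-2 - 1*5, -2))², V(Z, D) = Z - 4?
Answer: -2058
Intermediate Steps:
V(Z, D) = -4 + Z
d = 100 (d = (1 + (-4 + (-2 - 1*5)))² = (1 + (-4 + (-2 - 5)))² = (1 + (-4 - 7))² = (1 - 11)² = (-10)² = 100)
(-2 + d)*(-16 + J(-5, 5)) = (-2 + 100)*(-16 - 5) = 98*(-21) = -2058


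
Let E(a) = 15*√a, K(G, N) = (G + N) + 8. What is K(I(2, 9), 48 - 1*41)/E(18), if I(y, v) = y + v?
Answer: 13*√2/45 ≈ 0.40855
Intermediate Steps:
I(y, v) = v + y
K(G, N) = 8 + G + N
K(I(2, 9), 48 - 1*41)/E(18) = (8 + (9 + 2) + (48 - 1*41))/((15*√18)) = (8 + 11 + (48 - 41))/((15*(3*√2))) = (8 + 11 + 7)/((45*√2)) = 26*(√2/90) = 13*√2/45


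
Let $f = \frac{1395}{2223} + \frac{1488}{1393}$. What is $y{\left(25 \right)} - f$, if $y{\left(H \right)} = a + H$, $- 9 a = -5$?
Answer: $\frac{73885271}{3096639} \approx 23.86$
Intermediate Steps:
$f = \frac{583451}{344071}$ ($f = 1395 \cdot \frac{1}{2223} + 1488 \cdot \frac{1}{1393} = \frac{155}{247} + \frac{1488}{1393} = \frac{583451}{344071} \approx 1.6957$)
$a = \frac{5}{9}$ ($a = \left(- \frac{1}{9}\right) \left(-5\right) = \frac{5}{9} \approx 0.55556$)
$y{\left(H \right)} = \frac{5}{9} + H$
$y{\left(25 \right)} - f = \left(\frac{5}{9} + 25\right) - \frac{583451}{344071} = \frac{230}{9} - \frac{583451}{344071} = \frac{73885271}{3096639}$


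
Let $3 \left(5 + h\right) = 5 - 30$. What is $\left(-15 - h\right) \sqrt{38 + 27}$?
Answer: $- \frac{5 \sqrt{65}}{3} \approx -13.437$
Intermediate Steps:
$h = - \frac{40}{3}$ ($h = -5 + \frac{5 - 30}{3} = -5 + \frac{1}{3} \left(-25\right) = -5 - \frac{25}{3} = - \frac{40}{3} \approx -13.333$)
$\left(-15 - h\right) \sqrt{38 + 27} = \left(-15 - - \frac{40}{3}\right) \sqrt{38 + 27} = \left(-15 + \frac{40}{3}\right) \sqrt{65} = - \frac{5 \sqrt{65}}{3}$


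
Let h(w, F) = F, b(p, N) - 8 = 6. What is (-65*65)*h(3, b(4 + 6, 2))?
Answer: -59150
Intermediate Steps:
b(p, N) = 14 (b(p, N) = 8 + 6 = 14)
(-65*65)*h(3, b(4 + 6, 2)) = -65*65*14 = -4225*14 = -59150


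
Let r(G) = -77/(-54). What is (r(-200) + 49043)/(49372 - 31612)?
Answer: 2648399/959040 ≈ 2.7615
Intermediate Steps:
r(G) = 77/54 (r(G) = -77*(-1/54) = 77/54)
(r(-200) + 49043)/(49372 - 31612) = (77/54 + 49043)/(49372 - 31612) = (2648399/54)/17760 = (2648399/54)*(1/17760) = 2648399/959040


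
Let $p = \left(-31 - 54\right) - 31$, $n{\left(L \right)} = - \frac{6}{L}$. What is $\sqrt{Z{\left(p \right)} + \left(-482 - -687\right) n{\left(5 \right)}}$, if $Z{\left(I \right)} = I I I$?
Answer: $11 i \sqrt{12902} \approx 1249.5 i$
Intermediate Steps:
$p = -116$ ($p = \left(-31 - 54\right) - 31 = -85 - 31 = -116$)
$Z{\left(I \right)} = I^{3}$ ($Z{\left(I \right)} = I^{2} I = I^{3}$)
$\sqrt{Z{\left(p \right)} + \left(-482 - -687\right) n{\left(5 \right)}} = \sqrt{\left(-116\right)^{3} + \left(-482 - -687\right) \left(- \frac{6}{5}\right)} = \sqrt{-1560896 + \left(-482 + 687\right) \left(\left(-6\right) \frac{1}{5}\right)} = \sqrt{-1560896 + 205 \left(- \frac{6}{5}\right)} = \sqrt{-1560896 - 246} = \sqrt{-1561142} = 11 i \sqrt{12902}$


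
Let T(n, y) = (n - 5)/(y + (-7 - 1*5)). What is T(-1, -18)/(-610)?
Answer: -1/3050 ≈ -0.00032787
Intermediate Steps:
T(n, y) = (-5 + n)/(-12 + y) (T(n, y) = (-5 + n)/(y + (-7 - 5)) = (-5 + n)/(y - 12) = (-5 + n)/(-12 + y))
T(-1, -18)/(-610) = ((-5 - 1)/(-12 - 18))/(-610) = (-6/(-30))*(-1/610) = -1/30*(-6)*(-1/610) = (1/5)*(-1/610) = -1/3050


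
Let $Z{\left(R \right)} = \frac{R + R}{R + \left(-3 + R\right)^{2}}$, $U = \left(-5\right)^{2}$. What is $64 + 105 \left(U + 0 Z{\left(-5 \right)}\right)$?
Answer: $2689$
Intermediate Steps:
$U = 25$
$Z{\left(R \right)} = \frac{2 R}{R + \left(-3 + R\right)^{2}}$
$64 + 105 \left(U + 0 Z{\left(-5 \right)}\right) = 64 + 105 \left(25 + 0 \cdot 2 \left(-5\right) \frac{1}{-5 + \left(-3 - 5\right)^{2}}\right) = 64 + 105 \left(25 + 0 \cdot 2 \left(-5\right) \frac{1}{-5 + \left(-8\right)^{2}}\right) = 64 + 105 \left(25 + 0 \cdot 2 \left(-5\right) \frac{1}{-5 + 64}\right) = 64 + 105 \left(25 + 0 \cdot 2 \left(-5\right) \frac{1}{59}\right) = 64 + 105 \left(25 + 0 \left(- \frac{10}{59}\right)\right) = 64 + 105 \left(25 + 0\right) = 64 + 105 \cdot 25 = 64 + 2625 = 2689$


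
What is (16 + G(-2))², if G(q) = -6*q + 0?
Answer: 784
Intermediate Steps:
G(q) = -6*q
(16 + G(-2))² = (16 - 6*(-2))² = (16 + 12)² = 28² = 784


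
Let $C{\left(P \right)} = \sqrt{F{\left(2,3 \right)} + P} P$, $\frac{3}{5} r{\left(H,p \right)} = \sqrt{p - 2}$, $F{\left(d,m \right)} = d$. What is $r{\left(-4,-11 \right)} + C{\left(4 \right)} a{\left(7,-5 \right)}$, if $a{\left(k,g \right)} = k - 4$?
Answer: $12 \sqrt{6} + \frac{5 i \sqrt{13}}{3} \approx 29.394 + 6.0093 i$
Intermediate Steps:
$a{\left(k,g \right)} = -4 + k$
$r{\left(H,p \right)} = \frac{5 \sqrt{-2 + p}}{3}$ ($r{\left(H,p \right)} = \frac{5 \sqrt{p - 2}}{3} = \frac{5 \sqrt{-2 + p}}{3}$)
$C{\left(P \right)} = P \sqrt{2 + P}$ ($C{\left(P \right)} = \sqrt{2 + P} P = P \sqrt{2 + P}$)
$r{\left(-4,-11 \right)} + C{\left(4 \right)} a{\left(7,-5 \right)} = \frac{5 \sqrt{-2 - 11}}{3} + 4 \sqrt{2 + 4} \left(-4 + 7\right) = \frac{5 \sqrt{-13}}{3} + 4 \sqrt{6} \cdot 3 = \frac{5 i \sqrt{13}}{3} + 12 \sqrt{6} = 12 \sqrt{6} + \frac{5 i \sqrt{13}}{3}$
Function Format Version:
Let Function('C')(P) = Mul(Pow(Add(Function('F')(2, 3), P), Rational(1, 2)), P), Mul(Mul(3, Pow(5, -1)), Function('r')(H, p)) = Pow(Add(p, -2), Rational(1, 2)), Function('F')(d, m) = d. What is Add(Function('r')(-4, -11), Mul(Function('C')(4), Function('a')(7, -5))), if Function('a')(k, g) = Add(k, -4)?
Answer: Add(Mul(12, Pow(6, Rational(1, 2))), Mul(Rational(5, 3), I, Pow(13, Rational(1, 2)))) ≈ Add(29.394, Mul(6.0093, I))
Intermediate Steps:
Function('a')(k, g) = Add(-4, k)
Function('r')(H, p) = Mul(Rational(5, 3), Pow(Add(-2, p), Rational(1, 2))) (Function('r')(H, p) = Mul(Rational(5, 3), Pow(Add(p, -2), Rational(1, 2))) = Mul(Rational(5, 3), Pow(Add(-2, p), Rational(1, 2))))
Function('C')(P) = Mul(P, Pow(Add(2, P), Rational(1, 2))) (Function('C')(P) = Mul(Pow(Add(2, P), Rational(1, 2)), P) = Mul(P, Pow(Add(2, P), Rational(1, 2))))
Add(Function('r')(-4, -11), Mul(Function('C')(4), Function('a')(7, -5))) = Add(Mul(Rational(5, 3), Pow(Add(-2, -11), Rational(1, 2))), Mul(Mul(4, Pow(Add(2, 4), Rational(1, 2))), Add(-4, 7))) = Add(Mul(Rational(5, 3), Pow(-13, Rational(1, 2))), Mul(Mul(4, Pow(6, Rational(1, 2))), 3)) = Add(Mul(Rational(5, 3), Mul(I, Pow(13, Rational(1, 2)))), Mul(12, Pow(6, Rational(1, 2)))) = Add(Mul(Rational(5, 3), I, Pow(13, Rational(1, 2))), Mul(12, Pow(6, Rational(1, 2)))) = Add(Mul(12, Pow(6, Rational(1, 2))), Mul(Rational(5, 3), I, Pow(13, Rational(1, 2))))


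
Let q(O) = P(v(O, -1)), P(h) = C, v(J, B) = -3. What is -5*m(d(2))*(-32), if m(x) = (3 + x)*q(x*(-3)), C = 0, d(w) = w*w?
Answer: 0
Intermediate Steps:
d(w) = w**2
P(h) = 0
q(O) = 0
m(x) = 0 (m(x) = (3 + x)*0 = 0)
-5*m(d(2))*(-32) = -5*0*(-32) = 0*(-32) = 0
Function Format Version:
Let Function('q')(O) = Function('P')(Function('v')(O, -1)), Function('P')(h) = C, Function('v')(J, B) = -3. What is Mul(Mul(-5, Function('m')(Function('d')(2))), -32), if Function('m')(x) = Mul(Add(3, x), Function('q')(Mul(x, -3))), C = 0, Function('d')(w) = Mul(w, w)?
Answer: 0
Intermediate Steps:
Function('d')(w) = Pow(w, 2)
Function('P')(h) = 0
Function('q')(O) = 0
Function('m')(x) = 0 (Function('m')(x) = Mul(Add(3, x), 0) = 0)
Mul(Mul(-5, Function('m')(Function('d')(2))), -32) = Mul(Mul(-5, 0), -32) = Mul(0, -32) = 0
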